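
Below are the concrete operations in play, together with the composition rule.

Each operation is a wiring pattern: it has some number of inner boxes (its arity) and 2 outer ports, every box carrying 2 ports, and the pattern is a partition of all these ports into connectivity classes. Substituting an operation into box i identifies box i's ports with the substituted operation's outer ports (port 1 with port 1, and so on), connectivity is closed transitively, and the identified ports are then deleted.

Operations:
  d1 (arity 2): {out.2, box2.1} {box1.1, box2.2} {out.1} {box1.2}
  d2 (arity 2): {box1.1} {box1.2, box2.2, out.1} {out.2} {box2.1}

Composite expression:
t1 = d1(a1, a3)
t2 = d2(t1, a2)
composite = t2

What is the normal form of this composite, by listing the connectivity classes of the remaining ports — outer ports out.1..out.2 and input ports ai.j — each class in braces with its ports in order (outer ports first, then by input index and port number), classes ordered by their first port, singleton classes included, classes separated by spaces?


{out.1, a2.2, a3.1} {out.2} {a1.1, a3.2} {a1.2} {a2.1}

Substituting into d2 glues patterns; closure does the rest.
the subtree at d1 composes to {out.1} {out.2, a3.1} {a1.1, a3.2} {a1.2} on (a1, a3); out.j = own outer ports
the subtree at d2 composes to {out.1, a2.2, a3.1} {out.2} {a1.1, a3.2} {a1.2} {a2.1} on (a1, a3, a2); out.j = own outer ports


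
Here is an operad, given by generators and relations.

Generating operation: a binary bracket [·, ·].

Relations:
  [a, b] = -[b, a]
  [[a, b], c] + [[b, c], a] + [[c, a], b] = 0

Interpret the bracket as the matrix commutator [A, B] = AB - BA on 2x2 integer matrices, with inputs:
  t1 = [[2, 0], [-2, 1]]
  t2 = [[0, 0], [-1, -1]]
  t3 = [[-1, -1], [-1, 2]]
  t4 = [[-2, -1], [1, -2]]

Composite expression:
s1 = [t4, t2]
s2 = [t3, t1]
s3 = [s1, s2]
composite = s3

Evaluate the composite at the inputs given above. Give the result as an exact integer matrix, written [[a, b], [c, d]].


[[-8, -2], [18, 8]]

[t4, t2] = [[1, 1], [1, -1]]
[t3, t1] = [[2, 1], [-7, -2]]
[[t4, t2], [t3, t1]] = [[-8, -2], [18, 8]]


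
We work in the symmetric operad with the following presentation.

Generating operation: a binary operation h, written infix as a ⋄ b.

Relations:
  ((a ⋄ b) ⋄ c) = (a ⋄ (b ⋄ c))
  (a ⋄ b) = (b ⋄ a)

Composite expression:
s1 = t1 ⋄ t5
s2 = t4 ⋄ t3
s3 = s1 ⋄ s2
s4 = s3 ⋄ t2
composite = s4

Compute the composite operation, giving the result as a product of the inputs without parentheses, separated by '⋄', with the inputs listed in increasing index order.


Reordering under h is free, so list the t-inputs canonically.
(t1 ⋄ t5) reduces to t1 ⋄ t5
(t4 ⋄ t3) reduces to t4 ⋄ t3
((t1 ⋄ t5) ⋄ (t4 ⋄ t3)) reduces to t1 ⋄ t5 ⋄ t4 ⋄ t3
(((t1 ⋄ t5) ⋄ (t4 ⋄ t3)) ⋄ t2) reduces to t1 ⋄ t5 ⋄ t4 ⋄ t3 ⋄ t2
commutativity sorts the factors: t1 ⋄ t2 ⋄ t3 ⋄ t4 ⋄ t5

t1 ⋄ t2 ⋄ t3 ⋄ t4 ⋄ t5


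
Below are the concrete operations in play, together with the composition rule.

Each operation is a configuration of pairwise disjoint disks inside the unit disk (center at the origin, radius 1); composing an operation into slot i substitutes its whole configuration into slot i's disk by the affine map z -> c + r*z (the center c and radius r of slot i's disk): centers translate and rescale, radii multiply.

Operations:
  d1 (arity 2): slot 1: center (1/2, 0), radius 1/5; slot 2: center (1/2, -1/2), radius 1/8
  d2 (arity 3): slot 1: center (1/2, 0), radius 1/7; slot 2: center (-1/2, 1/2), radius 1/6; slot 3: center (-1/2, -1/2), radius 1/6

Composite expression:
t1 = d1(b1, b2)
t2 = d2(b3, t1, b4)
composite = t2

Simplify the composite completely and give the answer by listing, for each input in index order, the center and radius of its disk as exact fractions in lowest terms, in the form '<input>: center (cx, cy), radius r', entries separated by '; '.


b1: center (-5/12, 1/2), radius 1/30; b2: center (-5/12, 5/12), radius 1/48; b3: center (1/2, 0), radius 1/7; b4: center (-1/2, -1/2), radius 1/6

Nesting under d2 composes maps z -> c + r*z down each b-path.
input b3: applying the 1 nested substitution gives center (1/2, 0), radius 1/7
input b1: applying the 2 nested substitutions gives center (-5/12, 1/2), radius 1/30
input b2: applying the 2 nested substitutions gives center (-5/12, 5/12), radius 1/48
input b4: applying the 1 nested substitution gives center (-1/2, -1/2), radius 1/6


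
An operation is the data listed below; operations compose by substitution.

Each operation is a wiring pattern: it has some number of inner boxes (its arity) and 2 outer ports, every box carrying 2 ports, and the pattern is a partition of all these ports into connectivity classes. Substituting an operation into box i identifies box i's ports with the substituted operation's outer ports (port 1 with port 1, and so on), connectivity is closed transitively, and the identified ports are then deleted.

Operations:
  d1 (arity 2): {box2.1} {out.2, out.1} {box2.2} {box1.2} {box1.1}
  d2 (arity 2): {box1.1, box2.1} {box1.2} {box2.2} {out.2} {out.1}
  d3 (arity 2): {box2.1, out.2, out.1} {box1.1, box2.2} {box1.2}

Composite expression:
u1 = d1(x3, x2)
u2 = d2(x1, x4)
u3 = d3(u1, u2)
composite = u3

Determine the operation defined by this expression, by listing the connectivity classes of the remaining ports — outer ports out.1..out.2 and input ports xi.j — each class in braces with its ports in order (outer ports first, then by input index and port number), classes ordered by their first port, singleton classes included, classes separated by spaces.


{out.1, out.2} {x1.1, x4.1} {x1.2} {x2.1} {x2.2} {x3.1} {x3.2} {x4.2}

Treat the ports identified at d3 as solder joints: merge, then drop.
the subtree at d1 composes to {out.1, out.2} {x2.1} {x2.2} {x3.1} {x3.2} on (x3, x2); out.j = own outer ports
the subtree at d2 composes to {out.1} {out.2} {x1.1, x4.1} {x1.2} {x4.2} on (x1, x4); out.j = own outer ports
the subtree at d3 composes to {out.1, out.2} {x1.1, x4.1} {x1.2} {x2.1} {x2.2} {x3.1} {x3.2} {x4.2} on (x3, x2, x1, x4); out.j = own outer ports


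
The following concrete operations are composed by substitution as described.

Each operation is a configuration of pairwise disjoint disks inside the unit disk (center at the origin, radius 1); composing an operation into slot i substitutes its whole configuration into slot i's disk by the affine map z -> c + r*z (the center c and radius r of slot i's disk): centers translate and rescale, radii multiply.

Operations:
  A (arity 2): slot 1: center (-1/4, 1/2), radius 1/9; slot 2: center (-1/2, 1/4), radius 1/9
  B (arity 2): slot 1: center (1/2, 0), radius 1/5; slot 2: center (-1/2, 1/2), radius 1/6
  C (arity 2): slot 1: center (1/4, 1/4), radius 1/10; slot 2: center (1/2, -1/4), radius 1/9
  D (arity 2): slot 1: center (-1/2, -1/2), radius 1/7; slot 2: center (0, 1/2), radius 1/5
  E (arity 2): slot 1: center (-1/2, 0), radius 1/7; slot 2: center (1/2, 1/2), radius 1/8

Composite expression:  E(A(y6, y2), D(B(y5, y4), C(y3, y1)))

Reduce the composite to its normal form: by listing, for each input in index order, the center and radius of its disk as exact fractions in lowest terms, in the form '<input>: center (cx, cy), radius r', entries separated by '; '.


y1: center (41/80, 89/160), radius 1/360; y2: center (-4/7, 1/28), radius 1/63; y3: center (81/160, 91/160), radius 1/400; y4: center (3/7, 25/56), radius 1/336; y5: center (25/56, 7/16), radius 1/280; y6: center (-15/28, 1/14), radius 1/63

Below E, radii multiply path by path; the y-disk centers shift.
for y6, the 2-step affine chain lands on center (-15/28, 1/14), radius 1/63
for y2, the 2-step affine chain lands on center (-4/7, 1/28), radius 1/63
for y5, the 3-step affine chain lands on center (25/56, 7/16), radius 1/280
for y4, the 3-step affine chain lands on center (3/7, 25/56), radius 1/336
for y3, the 3-step affine chain lands on center (81/160, 91/160), radius 1/400
for y1, the 3-step affine chain lands on center (41/80, 89/160), radius 1/360


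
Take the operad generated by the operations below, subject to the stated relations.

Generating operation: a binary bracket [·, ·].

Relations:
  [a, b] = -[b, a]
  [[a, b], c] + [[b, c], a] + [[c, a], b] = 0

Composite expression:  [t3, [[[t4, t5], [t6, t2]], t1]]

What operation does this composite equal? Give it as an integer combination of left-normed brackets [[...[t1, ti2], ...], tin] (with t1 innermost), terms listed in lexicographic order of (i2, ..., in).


Left-normed coefficients sit on the t1-initial expansion words.
Composite bracket: [t3, [[[t4, t5], [t6, t2]], t1]]
Under [a, b] = ab - ba we get 32 signed associative words (2^5 = 32).
Collect the words opening with t1:
  the word t1t2t6t4t5t3 carries sign +1 and contributes +[[[[[t1, t2], t6], t4], t5], t3]
  the word t1t2t6t5t4t3 carries sign -1 and contributes -[[[[[t1, t2], t6], t5], t4], t3]
  the word t1t4t5t2t6t3 carries sign -1 and contributes -[[[[[t1, t4], t5], t2], t6], t3]
  the word t1t4t5t6t2t3 carries sign +1 and contributes +[[[[[t1, t4], t5], t6], t2], t3]
  the word t1t5t4t2t6t3 carries sign +1 and contributes +[[[[[t1, t5], t4], t2], t6], t3]
  the word t1t5t4t6t2t3 carries sign -1 and contributes -[[[[[t1, t5], t4], t6], t2], t3]
  the word t1t6t2t4t5t3 carries sign -1 and contributes -[[[[[t1, t6], t2], t4], t5], t3]
  the word t1t6t2t5t4t3 carries sign +1 and contributes +[[[[[t1, t6], t2], t5], t4], t3]

[[[[[t1, t2], t6], t4], t5], t3] - [[[[[t1, t2], t6], t5], t4], t3] - [[[[[t1, t4], t5], t2], t6], t3] + [[[[[t1, t4], t5], t6], t2], t3] + [[[[[t1, t5], t4], t2], t6], t3] - [[[[[t1, t5], t4], t6], t2], t3] - [[[[[t1, t6], t2], t4], t5], t3] + [[[[[t1, t6], t2], t5], t4], t3]


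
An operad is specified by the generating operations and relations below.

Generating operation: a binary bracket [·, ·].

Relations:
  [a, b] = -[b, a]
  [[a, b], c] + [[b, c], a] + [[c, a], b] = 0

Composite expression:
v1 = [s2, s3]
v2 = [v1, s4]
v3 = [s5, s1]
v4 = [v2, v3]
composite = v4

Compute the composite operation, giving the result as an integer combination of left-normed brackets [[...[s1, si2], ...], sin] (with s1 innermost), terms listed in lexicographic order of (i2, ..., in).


Antisymmetry and Jacobi reduce to s1-anchored left-normed brackets.
Composite bracket: [[[s2, s3], s4], [s5, s1]]
Applying ab - ba throughout gives 16 signed words (2^4 = 16).
Collect the words opening with s1:
  s1s5s2s3s4 (sign +1) contributes +[[[[s1, s5], s2], s3], s4]
  s1s5s3s2s4 (sign -1) contributes -[[[[s1, s5], s3], s2], s4]
  s1s5s4s2s3 (sign -1) contributes -[[[[s1, s5], s4], s2], s3]
  s1s5s4s3s2 (sign +1) contributes +[[[[s1, s5], s4], s3], s2]

[[[[s1, s5], s2], s3], s4] - [[[[s1, s5], s3], s2], s4] - [[[[s1, s5], s4], s2], s3] + [[[[s1, s5], s4], s3], s2]


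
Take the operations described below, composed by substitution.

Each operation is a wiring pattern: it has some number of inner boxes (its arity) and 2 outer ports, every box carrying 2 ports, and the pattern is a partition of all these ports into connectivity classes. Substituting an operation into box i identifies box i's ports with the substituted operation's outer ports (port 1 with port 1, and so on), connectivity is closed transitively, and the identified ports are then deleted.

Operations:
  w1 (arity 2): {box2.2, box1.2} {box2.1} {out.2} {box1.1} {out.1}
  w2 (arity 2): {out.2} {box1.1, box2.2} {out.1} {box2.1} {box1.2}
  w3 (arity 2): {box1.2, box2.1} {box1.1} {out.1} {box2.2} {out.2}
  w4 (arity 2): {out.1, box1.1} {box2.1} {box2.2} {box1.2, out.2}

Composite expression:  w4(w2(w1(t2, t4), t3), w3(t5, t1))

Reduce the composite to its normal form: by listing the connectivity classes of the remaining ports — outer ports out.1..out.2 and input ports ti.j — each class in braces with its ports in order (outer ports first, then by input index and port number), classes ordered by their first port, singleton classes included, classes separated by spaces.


{out.1} {out.2} {t1.1, t5.2} {t1.2} {t2.1} {t2.2, t4.2} {t3.1} {t3.2} {t4.1} {t5.1}

Two ports join when wires chain via w4-identified ports.
the subtree at w1 composes to {out.1} {out.2} {t2.1} {t2.2, t4.2} {t4.1} on (t2, t4); out.j = own outer ports
the subtree at w2 composes to {out.1} {out.2} {t2.1} {t2.2, t4.2} {t3.1} {t3.2} {t4.1} on (t2, t4, t3); out.j = own outer ports
the subtree at w3 composes to {out.1} {out.2} {t1.1, t5.2} {t1.2} {t5.1} on (t5, t1); out.j = own outer ports
the subtree at w4 composes to {out.1} {out.2} {t1.1, t5.2} {t1.2} {t2.1} {t2.2, t4.2} {t3.1} {t3.2} {t4.1} {t5.1} on (t2, t4, t3, t5, t1); out.j = own outer ports


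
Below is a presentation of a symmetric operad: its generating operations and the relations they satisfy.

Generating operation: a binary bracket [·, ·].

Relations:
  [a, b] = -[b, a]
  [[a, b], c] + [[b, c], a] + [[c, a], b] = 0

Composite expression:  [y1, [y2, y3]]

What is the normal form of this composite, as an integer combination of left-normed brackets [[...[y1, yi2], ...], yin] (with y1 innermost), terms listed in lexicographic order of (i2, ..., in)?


Expand each bracket as ab - ba; the y1-initial words give the coefficients.
Composite bracket: [y1, [y2, y3]]
Expanding via [a, b] = ab - ba: 4 signed words (2^2 = 4).
Words beginning with y1 determine it all:
  sign of y1y2y3 is +1, so it contributes +[[y1, y2], y3]
  sign of y1y3y2 is -1, so it contributes -[[y1, y3], y2]

[[y1, y2], y3] - [[y1, y3], y2]


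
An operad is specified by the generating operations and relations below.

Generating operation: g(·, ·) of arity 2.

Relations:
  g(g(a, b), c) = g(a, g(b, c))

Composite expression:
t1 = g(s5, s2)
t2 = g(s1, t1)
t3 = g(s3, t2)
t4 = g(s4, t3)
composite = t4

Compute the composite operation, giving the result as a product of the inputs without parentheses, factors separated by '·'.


The g-tree's shape is irrelevant; the s-reading-order decides.
g(s5, s2) flattens to s5 · s2
g(s1, g(s5, s2)) flattens to s1 · s5 · s2
g(s3, g(s1, g(s5, s2))) flattens to s3 · s1 · s5 · s2
g(s4, g(s3, g(s1, g(s5, s2)))) flattens to s4 · s3 · s1 · s5 · s2

s4 · s3 · s1 · s5 · s2


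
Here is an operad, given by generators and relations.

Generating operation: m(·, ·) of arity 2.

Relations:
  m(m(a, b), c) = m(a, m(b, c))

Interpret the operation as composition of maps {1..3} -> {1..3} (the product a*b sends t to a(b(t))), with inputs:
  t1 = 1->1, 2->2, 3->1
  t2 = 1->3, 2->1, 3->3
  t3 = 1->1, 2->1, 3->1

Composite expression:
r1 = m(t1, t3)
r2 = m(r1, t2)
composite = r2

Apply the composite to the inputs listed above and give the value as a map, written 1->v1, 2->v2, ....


m(t1, t3) = 1->1, 2->1, 3->1
m(m(t1, t3), t2) = 1->1, 2->1, 3->1

1->1, 2->1, 3->1


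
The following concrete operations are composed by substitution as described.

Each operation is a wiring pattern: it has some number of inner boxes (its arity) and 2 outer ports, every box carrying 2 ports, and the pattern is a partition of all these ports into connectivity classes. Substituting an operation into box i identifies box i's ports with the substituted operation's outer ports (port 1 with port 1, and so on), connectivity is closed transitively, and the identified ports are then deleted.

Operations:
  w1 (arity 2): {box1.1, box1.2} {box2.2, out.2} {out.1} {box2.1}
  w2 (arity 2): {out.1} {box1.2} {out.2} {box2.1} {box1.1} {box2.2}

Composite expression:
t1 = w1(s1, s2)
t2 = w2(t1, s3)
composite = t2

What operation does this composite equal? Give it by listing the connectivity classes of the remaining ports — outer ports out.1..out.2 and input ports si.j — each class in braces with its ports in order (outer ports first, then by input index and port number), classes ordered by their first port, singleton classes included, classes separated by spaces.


{out.1} {out.2} {s1.1, s1.2} {s2.1} {s2.2} {s3.1} {s3.2}


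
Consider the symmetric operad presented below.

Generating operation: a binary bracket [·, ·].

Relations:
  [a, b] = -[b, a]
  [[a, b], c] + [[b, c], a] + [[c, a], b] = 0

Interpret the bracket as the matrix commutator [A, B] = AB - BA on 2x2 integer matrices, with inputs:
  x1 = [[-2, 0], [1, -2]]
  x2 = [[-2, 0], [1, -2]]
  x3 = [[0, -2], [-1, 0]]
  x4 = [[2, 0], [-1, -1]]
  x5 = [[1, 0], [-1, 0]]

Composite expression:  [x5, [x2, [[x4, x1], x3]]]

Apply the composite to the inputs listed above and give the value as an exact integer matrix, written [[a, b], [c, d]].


[[0, 0], [12, 0]]

[x4, x1] = [[0, 0], [-3, 0]]
[[x4, x1], x3] = [[-6, 0], [0, 6]]
[x2, [[x4, x1], x3]] = [[0, 0], [-12, 0]]
[x5, [x2, [[x4, x1], x3]]] = [[0, 0], [12, 0]]


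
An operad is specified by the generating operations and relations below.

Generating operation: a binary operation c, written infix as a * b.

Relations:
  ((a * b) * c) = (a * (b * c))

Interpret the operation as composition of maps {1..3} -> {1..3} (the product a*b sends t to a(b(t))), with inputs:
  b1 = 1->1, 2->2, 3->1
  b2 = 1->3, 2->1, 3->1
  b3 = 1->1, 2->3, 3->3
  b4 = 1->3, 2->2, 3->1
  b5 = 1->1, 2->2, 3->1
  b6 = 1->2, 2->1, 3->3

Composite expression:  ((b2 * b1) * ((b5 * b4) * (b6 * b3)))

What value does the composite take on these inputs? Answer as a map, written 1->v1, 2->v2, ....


1->1, 2->3, 3->3

(b2 * b1) = 1->3, 2->1, 3->3
(b5 * b4) = 1->1, 2->2, 3->1
(b6 * b3) = 1->2, 2->3, 3->3
((b5 * b4) * (b6 * b3)) = 1->2, 2->1, 3->1
((b2 * b1) * ((b5 * b4) * (b6 * b3))) = 1->1, 2->3, 3->3


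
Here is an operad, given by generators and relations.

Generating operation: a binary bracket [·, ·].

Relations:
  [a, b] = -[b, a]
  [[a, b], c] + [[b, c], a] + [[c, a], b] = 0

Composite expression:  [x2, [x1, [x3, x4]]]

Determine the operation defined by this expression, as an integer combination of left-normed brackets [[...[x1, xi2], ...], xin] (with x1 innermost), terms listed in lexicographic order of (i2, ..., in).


In the tensor algebra, words opening x1 carry the x1-anchored form.
Composite bracket: [x2, [x1, [x3, x4]]]
The bracket unfolds into 8 signed words via [a, b] = ab - ba (2^3 = 8).
Only words starting with x1 matter:
  from x1x3x4x2, sign -1: term -[[[x1, x3], x4], x2]
  from x1x4x3x2, sign +1: term +[[[x1, x4], x3], x2]

-[[[x1, x3], x4], x2] + [[[x1, x4], x3], x2]


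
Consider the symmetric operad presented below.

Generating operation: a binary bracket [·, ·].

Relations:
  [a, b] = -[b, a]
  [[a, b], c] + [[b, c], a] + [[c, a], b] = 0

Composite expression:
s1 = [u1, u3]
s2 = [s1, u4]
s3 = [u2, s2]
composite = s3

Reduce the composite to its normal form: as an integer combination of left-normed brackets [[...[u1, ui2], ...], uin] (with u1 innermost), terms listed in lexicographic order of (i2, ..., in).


A multilinear Lie element is pinned by u1-initial words (u1 innermost).
Composite bracket: [u2, [[u1, u3], u4]]
Full expansion: 8 signed words from ab - ba (2^3 = 8).
Words beginning with u1 determine it all:
  the word u1u3u4u2 carries sign -1 and contributes -[[[u1, u3], u4], u2]

-[[[u1, u3], u4], u2]


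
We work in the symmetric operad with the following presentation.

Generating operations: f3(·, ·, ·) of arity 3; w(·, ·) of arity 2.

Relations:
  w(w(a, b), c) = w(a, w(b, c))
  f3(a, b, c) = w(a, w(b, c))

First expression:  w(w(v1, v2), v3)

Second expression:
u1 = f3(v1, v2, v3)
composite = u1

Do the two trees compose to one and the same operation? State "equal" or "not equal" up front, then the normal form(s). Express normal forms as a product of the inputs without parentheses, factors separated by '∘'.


equal — both sides give v1 ∘ v2 ∘ v3

The first expression, normalized: v1 ∘ v2 ∘ v3
The second expression, normalized: v1 ∘ v2 ∘ v3
The forms coincide; equal.


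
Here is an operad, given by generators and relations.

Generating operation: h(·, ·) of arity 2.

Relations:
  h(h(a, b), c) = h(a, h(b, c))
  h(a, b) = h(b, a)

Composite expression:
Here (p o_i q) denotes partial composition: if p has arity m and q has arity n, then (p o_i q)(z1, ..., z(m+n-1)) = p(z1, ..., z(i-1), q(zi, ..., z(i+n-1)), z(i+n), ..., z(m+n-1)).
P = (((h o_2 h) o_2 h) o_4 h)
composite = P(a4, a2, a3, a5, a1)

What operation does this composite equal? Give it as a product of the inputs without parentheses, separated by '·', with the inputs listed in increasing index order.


a1 · a2 · a3 · a4 · a5

Key point: h commutes, so take the a-inputs in any fixed order.
h(a2, a3) spells out as a2 · a3
h(a5, a1) spells out as a5 · a1
h(h(a2, a3), h(a5, a1)) spells out as a2 · a3 · a5 · a1
h(a4, h(h(a2, a3), h(a5, a1))) spells out as a4 · a2 · a3 · a5 · a1
commutativity sorts the factors: a1 · a2 · a3 · a4 · a5


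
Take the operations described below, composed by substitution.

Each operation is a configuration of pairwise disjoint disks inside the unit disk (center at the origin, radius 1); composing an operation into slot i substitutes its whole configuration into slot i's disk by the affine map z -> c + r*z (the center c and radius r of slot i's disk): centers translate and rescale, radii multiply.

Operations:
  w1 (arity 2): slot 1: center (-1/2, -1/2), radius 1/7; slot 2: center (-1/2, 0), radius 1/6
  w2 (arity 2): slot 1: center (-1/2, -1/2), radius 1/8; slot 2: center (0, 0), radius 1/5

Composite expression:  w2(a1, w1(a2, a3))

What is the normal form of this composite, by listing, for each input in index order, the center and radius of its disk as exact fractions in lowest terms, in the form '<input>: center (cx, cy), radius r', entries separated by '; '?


Each a-disk chains the slot maps above it in w2; radii multiply.
for a1, the 1-step affine chain lands on center (-1/2, -1/2), radius 1/8
for a2, the 2-step affine chain lands on center (-1/10, -1/10), radius 1/35
for a3, the 2-step affine chain lands on center (-1/10, 0), radius 1/30

a1: center (-1/2, -1/2), radius 1/8; a2: center (-1/10, -1/10), radius 1/35; a3: center (-1/10, 0), radius 1/30


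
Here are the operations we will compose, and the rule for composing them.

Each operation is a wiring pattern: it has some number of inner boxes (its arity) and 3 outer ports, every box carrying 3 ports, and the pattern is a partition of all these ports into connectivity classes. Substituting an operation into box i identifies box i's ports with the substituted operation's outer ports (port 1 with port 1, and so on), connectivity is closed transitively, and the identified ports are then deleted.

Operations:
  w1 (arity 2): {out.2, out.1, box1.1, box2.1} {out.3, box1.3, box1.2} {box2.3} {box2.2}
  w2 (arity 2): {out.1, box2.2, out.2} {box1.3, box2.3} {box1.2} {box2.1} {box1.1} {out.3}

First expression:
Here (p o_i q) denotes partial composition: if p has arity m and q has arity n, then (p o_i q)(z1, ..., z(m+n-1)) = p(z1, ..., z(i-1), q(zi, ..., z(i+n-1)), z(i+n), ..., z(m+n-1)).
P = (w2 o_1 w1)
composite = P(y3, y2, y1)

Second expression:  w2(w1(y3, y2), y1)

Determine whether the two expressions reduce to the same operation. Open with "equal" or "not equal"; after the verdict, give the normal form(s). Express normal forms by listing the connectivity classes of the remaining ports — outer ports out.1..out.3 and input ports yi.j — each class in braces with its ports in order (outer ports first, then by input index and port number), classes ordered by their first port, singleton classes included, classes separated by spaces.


The first expression, normalized: {out.1, out.2, y1.2} {out.3} {y1.1} {y1.3, y3.2, y3.3} {y2.1, y3.1} {y2.2} {y2.3}
The second expression, normalized: {out.1, out.2, y1.2} {out.3} {y1.1} {y1.3, y3.2, y3.3} {y2.1, y3.1} {y2.2} {y2.3}
The normal forms match — equal.

equal; both compose to {out.1, out.2, y1.2} {out.3} {y1.1} {y1.3, y3.2, y3.3} {y2.1, y3.1} {y2.2} {y2.3}


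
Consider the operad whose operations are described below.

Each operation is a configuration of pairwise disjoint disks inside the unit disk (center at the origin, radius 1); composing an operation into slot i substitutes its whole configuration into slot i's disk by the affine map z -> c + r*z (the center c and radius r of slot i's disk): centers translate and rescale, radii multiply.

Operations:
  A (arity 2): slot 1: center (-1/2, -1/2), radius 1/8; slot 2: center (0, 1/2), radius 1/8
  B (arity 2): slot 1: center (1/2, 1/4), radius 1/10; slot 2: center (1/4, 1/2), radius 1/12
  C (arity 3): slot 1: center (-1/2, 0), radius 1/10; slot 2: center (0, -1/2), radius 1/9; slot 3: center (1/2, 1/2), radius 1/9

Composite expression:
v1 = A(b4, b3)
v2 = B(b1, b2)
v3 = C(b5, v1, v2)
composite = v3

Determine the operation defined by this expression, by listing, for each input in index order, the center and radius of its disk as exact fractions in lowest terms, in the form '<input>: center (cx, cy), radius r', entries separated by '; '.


Follow each b-input down from C: c' goes to c + r*c', radius to r*r'.
input b5: applying the 1 nested substitution gives center (-1/2, 0), radius 1/10
input b4: applying the 2 nested substitutions gives center (-1/18, -5/9), radius 1/72
input b3: applying the 2 nested substitutions gives center (0, -4/9), radius 1/72
input b1: applying the 2 nested substitutions gives center (5/9, 19/36), radius 1/90
input b2: applying the 2 nested substitutions gives center (19/36, 5/9), radius 1/108

b1: center (5/9, 19/36), radius 1/90; b2: center (19/36, 5/9), radius 1/108; b3: center (0, -4/9), radius 1/72; b4: center (-1/18, -5/9), radius 1/72; b5: center (-1/2, 0), radius 1/10


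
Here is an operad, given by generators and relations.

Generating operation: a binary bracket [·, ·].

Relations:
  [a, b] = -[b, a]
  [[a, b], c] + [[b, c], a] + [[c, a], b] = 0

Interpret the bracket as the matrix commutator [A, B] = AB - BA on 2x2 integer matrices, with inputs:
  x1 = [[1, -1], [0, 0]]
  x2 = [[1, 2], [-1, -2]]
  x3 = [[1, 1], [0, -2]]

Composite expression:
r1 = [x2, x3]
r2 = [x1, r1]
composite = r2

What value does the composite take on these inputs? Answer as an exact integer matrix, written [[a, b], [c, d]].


[[3, -1], [3, -3]]


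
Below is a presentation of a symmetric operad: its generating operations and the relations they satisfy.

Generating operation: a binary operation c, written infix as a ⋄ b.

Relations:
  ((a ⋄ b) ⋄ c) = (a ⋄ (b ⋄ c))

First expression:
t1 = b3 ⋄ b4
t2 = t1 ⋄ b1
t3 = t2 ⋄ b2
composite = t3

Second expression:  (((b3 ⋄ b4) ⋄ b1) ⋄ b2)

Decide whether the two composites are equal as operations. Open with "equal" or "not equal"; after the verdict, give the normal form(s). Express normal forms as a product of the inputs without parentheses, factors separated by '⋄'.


equal — both sides give b3 ⋄ b4 ⋄ b1 ⋄ b2

Reducing the first expression gives b3 ⋄ b4 ⋄ b1 ⋄ b2
Reducing the second expression gives b3 ⋄ b4 ⋄ b1 ⋄ b2
Both agree, so they are equal.


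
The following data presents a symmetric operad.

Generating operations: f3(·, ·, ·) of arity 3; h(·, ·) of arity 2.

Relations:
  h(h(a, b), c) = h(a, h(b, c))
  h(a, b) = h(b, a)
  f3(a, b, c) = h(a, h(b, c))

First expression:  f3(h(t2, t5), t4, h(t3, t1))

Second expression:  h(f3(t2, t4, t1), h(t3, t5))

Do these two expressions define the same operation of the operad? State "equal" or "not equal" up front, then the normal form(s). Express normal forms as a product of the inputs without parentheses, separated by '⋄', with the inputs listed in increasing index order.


equal; both compose to t1 ⋄ t2 ⋄ t3 ⋄ t4 ⋄ t5

The first expression, normalized: t1 ⋄ t2 ⋄ t3 ⋄ t4 ⋄ t5
The second expression, normalized: t1 ⋄ t2 ⋄ t3 ⋄ t4 ⋄ t5
Both agree, so they are equal.


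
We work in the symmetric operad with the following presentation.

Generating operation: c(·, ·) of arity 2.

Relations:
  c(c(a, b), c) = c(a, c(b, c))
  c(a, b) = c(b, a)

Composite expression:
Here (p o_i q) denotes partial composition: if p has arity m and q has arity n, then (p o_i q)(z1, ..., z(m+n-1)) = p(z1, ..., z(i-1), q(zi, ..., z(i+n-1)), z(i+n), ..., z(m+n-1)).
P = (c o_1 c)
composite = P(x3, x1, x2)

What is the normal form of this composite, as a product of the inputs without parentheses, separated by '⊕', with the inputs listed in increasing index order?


x1 ⊕ x2 ⊕ x3

Both nesting and order wash out for c; what remains is which x's occur.
c(x3, x1) unparenthesizes to x3 ⊕ x1
c(c(x3, x1), x2) unparenthesizes to x3 ⊕ x1 ⊕ x2
the factors in increasing index order: x1 ⊕ x2 ⊕ x3


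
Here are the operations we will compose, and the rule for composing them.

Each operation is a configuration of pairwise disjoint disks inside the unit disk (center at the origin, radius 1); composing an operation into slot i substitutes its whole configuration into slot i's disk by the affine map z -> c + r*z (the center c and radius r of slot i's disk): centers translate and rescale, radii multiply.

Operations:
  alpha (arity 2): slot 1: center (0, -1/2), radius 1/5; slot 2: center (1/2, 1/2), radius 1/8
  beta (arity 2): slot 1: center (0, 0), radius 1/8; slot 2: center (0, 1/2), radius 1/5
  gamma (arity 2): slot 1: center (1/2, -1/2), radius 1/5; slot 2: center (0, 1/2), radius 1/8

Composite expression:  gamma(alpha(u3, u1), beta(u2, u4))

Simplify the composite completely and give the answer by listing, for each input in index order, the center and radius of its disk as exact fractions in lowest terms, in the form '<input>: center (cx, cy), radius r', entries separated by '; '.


u1: center (3/5, -2/5), radius 1/40; u2: center (0, 1/2), radius 1/64; u3: center (1/2, -3/5), radius 1/25; u4: center (0, 9/16), radius 1/40

Follow each u-input down from gamma: c' goes to c + r*c', radius to r*r'.
input u3: applying the 2 nested substitutions gives center (1/2, -3/5), radius 1/25
input u1: applying the 2 nested substitutions gives center (3/5, -2/5), radius 1/40
input u2: applying the 2 nested substitutions gives center (0, 1/2), radius 1/64
input u4: applying the 2 nested substitutions gives center (0, 9/16), radius 1/40


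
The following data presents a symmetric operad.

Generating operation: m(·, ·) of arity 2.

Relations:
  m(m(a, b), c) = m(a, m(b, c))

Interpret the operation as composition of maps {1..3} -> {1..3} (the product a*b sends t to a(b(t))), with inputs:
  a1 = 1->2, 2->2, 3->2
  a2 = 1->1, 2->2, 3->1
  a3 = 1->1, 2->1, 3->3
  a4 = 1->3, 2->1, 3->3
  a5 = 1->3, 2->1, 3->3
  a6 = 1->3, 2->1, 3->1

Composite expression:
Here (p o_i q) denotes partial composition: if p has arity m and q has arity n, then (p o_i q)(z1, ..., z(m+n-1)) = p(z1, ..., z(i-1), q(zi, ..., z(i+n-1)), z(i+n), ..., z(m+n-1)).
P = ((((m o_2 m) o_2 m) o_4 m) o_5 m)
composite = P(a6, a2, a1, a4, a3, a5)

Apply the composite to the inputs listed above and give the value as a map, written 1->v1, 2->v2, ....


1->1, 2->1, 3->1

m(a2, a1) = 1->2, 2->2, 3->2
m(a3, a5) = 1->3, 2->1, 3->3
m(a4, m(a3, a5)) = 1->3, 2->3, 3->3
m(m(a2, a1), m(a4, m(a3, a5))) = 1->2, 2->2, 3->2
m(a6, m(m(a2, a1), m(a4, m(a3, a5)))) = 1->1, 2->1, 3->1


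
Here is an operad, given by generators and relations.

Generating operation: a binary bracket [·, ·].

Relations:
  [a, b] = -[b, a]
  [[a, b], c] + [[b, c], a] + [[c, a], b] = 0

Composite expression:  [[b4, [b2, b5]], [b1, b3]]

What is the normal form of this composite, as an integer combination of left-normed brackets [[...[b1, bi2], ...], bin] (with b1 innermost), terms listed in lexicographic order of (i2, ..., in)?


[[[[b1, b3], b2], b5], b4] - [[[[b1, b3], b4], b2], b5] + [[[[b1, b3], b4], b5], b2] - [[[[b1, b3], b5], b2], b4]


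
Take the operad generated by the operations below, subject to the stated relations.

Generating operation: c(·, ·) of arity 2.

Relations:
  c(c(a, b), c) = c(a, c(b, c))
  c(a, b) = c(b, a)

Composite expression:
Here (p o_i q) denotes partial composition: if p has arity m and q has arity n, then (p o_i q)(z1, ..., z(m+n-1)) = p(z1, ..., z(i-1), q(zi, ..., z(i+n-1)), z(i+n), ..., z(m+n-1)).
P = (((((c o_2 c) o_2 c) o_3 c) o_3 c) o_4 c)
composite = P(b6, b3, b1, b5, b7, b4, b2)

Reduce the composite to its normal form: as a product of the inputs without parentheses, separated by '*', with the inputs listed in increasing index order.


b1 * b2 * b3 * b4 * b5 * b6 * b7

Both nesting and order wash out for c; what remains is which b's occur.
c(b5, b7) reduces to b5 * b7
c(b1, c(b5, b7)) reduces to b1 * b5 * b7
c(c(b1, c(b5, b7)), b4) reduces to b1 * b5 * b7 * b4
c(b3, c(c(b1, c(b5, b7)), b4)) reduces to b3 * b1 * b5 * b7 * b4
c(c(b3, c(c(b1, c(b5, b7)), b4)), b2) reduces to b3 * b1 * b5 * b7 * b4 * b2
c(b6, c(c(b3, c(c(b1, c(b5, b7)), b4)), b2)) reduces to b6 * b3 * b1 * b5 * b7 * b4 * b2
the factors in increasing index order: b1 * b2 * b3 * b4 * b5 * b6 * b7


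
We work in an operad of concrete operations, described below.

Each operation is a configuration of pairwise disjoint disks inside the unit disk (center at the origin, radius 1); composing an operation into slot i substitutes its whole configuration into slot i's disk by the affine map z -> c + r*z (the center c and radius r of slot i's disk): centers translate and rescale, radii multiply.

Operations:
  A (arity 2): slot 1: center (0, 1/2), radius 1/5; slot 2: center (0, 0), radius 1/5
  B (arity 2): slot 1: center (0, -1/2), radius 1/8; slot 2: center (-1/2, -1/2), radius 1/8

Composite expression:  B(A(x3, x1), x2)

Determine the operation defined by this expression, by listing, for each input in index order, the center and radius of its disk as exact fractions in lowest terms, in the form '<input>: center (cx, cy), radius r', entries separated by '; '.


Nesting under B composes maps z -> c + r*z down each x-path.
x3 passes through 2 substitutions, ending at center (0, -7/16), radius 1/40
x1 passes through 2 substitutions, ending at center (0, -1/2), radius 1/40
x2 passes through 1 substitution, ending at center (-1/2, -1/2), radius 1/8

x1: center (0, -1/2), radius 1/40; x2: center (-1/2, -1/2), radius 1/8; x3: center (0, -7/16), radius 1/40


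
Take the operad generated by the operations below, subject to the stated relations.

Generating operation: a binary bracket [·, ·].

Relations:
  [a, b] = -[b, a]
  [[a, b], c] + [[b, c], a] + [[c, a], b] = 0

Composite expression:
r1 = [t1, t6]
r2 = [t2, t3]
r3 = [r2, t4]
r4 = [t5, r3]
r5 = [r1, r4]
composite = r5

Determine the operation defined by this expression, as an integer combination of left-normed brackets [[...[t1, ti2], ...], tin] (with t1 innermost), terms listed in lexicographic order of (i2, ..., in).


Antisymmetry and Jacobi reduce to t1-anchored left-normed brackets.
Composite bracket: [[t1, t6], [t5, [[t2, t3], t4]]]
Each bracket splits as ab - ba, giving 32 signed words (2^5 = 32).
Keep just the words that open with t1:
  from t1t6t2t3t4t5, sign -1: term -[[[[[t1, t6], t2], t3], t4], t5]
  from t1t6t3t2t4t5, sign +1: term +[[[[[t1, t6], t3], t2], t4], t5]
  from t1t6t4t2t3t5, sign +1: term +[[[[[t1, t6], t4], t2], t3], t5]
  from t1t6t4t3t2t5, sign -1: term -[[[[[t1, t6], t4], t3], t2], t5]
  from t1t6t5t2t3t4, sign +1: term +[[[[[t1, t6], t5], t2], t3], t4]
  from t1t6t5t3t2t4, sign -1: term -[[[[[t1, t6], t5], t3], t2], t4]
  from t1t6t5t4t2t3, sign -1: term -[[[[[t1, t6], t5], t4], t2], t3]
  from t1t6t5t4t3t2, sign +1: term +[[[[[t1, t6], t5], t4], t3], t2]

-[[[[[t1, t6], t2], t3], t4], t5] + [[[[[t1, t6], t3], t2], t4], t5] + [[[[[t1, t6], t4], t2], t3], t5] - [[[[[t1, t6], t4], t3], t2], t5] + [[[[[t1, t6], t5], t2], t3], t4] - [[[[[t1, t6], t5], t3], t2], t4] - [[[[[t1, t6], t5], t4], t2], t3] + [[[[[t1, t6], t5], t4], t3], t2]


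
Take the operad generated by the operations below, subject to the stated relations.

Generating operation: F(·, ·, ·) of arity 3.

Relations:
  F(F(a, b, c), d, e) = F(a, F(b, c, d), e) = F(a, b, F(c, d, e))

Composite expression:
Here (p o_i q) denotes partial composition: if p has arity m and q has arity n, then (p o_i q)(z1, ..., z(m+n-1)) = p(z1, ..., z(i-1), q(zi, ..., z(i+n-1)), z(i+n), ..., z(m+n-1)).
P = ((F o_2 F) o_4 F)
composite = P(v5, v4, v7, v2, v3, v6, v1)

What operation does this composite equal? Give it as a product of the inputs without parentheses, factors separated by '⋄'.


Associativity of F dissolves the nesting; only the v-input order survives.
F(v2, v3, v6) reduces to v2 ⋄ v3 ⋄ v6
F(v4, v7, F(v2, v3, v6)) reduces to v4 ⋄ v7 ⋄ v2 ⋄ v3 ⋄ v6
F(v5, F(v4, v7, F(v2, v3, v6)), v1) reduces to v5 ⋄ v4 ⋄ v7 ⋄ v2 ⋄ v3 ⋄ v6 ⋄ v1

v5 ⋄ v4 ⋄ v7 ⋄ v2 ⋄ v3 ⋄ v6 ⋄ v1


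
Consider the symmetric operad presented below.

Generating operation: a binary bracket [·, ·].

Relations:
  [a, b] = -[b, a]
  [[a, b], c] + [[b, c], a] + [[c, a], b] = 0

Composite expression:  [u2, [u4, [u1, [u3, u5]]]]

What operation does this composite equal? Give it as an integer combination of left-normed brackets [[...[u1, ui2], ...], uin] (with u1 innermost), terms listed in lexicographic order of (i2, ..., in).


[[[[u1, u3], u5], u4], u2] - [[[[u1, u5], u3], u4], u2]

Left-normed coefficients sit on the u1-initial expansion words.
Composite bracket: [u2, [u4, [u1, [u3, u5]]]]
Expanding via [a, b] = ab - ba: 16 signed words (2^4 = 16).
Collect the words opening with u1:
  u1u3u5u4u2 (sign +1) contributes +[[[[u1, u3], u5], u4], u2]
  u1u5u3u4u2 (sign -1) contributes -[[[[u1, u5], u3], u4], u2]


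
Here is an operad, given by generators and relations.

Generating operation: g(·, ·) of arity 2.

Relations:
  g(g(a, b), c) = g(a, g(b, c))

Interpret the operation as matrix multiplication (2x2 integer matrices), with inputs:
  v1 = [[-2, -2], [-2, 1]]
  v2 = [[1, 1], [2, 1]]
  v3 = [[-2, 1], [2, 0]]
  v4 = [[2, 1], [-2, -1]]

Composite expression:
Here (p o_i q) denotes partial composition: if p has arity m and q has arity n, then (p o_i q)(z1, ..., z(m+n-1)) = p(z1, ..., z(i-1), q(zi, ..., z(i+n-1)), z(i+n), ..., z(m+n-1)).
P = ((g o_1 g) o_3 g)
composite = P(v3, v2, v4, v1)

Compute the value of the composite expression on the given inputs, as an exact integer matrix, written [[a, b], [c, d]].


[[-6, -3], [0, 0]]

g(v3, v2) = [[0, -1], [2, 2]]
g(v4, v1) = [[-6, -3], [6, 3]]
g(g(v3, v2), g(v4, v1)) = [[-6, -3], [0, 0]]


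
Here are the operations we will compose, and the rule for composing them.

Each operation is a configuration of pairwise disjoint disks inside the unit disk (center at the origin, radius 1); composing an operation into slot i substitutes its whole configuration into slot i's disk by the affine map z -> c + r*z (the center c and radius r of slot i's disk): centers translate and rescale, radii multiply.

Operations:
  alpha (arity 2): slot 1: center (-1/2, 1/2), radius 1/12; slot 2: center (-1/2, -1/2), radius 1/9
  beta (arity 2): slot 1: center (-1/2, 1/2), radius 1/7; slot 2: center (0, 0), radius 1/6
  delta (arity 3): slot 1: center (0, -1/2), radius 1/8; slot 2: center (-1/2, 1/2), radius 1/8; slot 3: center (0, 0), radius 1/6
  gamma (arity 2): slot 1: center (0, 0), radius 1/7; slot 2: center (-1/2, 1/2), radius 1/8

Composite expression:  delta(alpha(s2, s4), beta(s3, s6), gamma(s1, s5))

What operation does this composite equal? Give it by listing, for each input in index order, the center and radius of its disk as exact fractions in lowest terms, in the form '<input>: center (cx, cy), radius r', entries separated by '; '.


s1: center (0, 0), radius 1/42; s2: center (-1/16, -7/16), radius 1/96; s3: center (-9/16, 9/16), radius 1/56; s4: center (-1/16, -9/16), radius 1/72; s5: center (-1/12, 1/12), radius 1/48; s6: center (-1/2, 1/2), radius 1/48

Follow each s-input down from delta: c' goes to c + r*c', radius to r*r'.
input s2: composing its 2 substitution steps yields center (-1/16, -7/16), radius 1/96
input s4: composing its 2 substitution steps yields center (-1/16, -9/16), radius 1/72
input s3: composing its 2 substitution steps yields center (-9/16, 9/16), radius 1/56
input s6: composing its 2 substitution steps yields center (-1/2, 1/2), radius 1/48
input s1: composing its 2 substitution steps yields center (0, 0), radius 1/42
input s5: composing its 2 substitution steps yields center (-1/12, 1/12), radius 1/48


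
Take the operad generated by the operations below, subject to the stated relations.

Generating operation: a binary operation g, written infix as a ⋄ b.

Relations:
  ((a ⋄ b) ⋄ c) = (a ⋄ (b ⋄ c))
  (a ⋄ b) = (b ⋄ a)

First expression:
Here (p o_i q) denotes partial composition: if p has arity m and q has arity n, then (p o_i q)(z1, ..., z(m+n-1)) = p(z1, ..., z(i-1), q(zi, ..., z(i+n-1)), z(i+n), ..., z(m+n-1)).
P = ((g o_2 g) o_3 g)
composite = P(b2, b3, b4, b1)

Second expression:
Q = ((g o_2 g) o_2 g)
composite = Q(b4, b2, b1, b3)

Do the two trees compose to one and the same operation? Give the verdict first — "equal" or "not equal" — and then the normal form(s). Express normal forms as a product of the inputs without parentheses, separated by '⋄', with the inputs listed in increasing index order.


equal: each reduces to b1 ⋄ b2 ⋄ b3 ⋄ b4

The first expression reduces to b1 ⋄ b2 ⋄ b3 ⋄ b4
The second expression reduces to b1 ⋄ b2 ⋄ b3 ⋄ b4
One common form — equal.
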